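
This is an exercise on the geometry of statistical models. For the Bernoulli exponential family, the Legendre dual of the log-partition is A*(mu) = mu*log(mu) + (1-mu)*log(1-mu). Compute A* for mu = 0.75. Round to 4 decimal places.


Legendre transform for Bernoulli:
A*(mu) = mu*log(mu) + (1-mu)*log(1-mu).
mu = 0.75, 1-mu = 0.25.
mu*log(mu) = 0.75*log(0.75) = -0.215762.
(1-mu)*log(1-mu) = 0.25*log(0.25) = -0.346574.
A* = -0.215762 + -0.346574 = -0.5623

-0.5623


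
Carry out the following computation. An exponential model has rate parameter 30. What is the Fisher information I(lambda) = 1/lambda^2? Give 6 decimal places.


Fisher information for exponential: I(lambda) = 1/lambda^2.
lambda = 30, lambda^2 = 900.
I = 1/900 = 0.001111

0.001111


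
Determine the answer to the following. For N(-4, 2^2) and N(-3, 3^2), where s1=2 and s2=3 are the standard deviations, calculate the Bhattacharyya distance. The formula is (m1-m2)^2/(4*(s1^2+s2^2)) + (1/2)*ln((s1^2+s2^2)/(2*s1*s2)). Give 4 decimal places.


Bhattacharyya distance between two Gaussians:
DB = (m1-m2)^2/(4*(s1^2+s2^2)) + (1/2)*ln((s1^2+s2^2)/(2*s1*s2)).
(m1-m2)^2 = (-1)^2 = 1.
s1^2+s2^2 = 4 + 9 = 13.
term1 = 1/52 = 0.019231.
term2 = 0.5*ln(13/12.0) = 0.040021.
DB = 0.019231 + 0.040021 = 0.0593

0.0593


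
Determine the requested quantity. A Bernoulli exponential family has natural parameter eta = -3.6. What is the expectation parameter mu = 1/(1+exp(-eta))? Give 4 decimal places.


Dual coordinate (expectation parameter) for Bernoulli:
mu = 1/(1+exp(-eta)).
eta = -3.6.
exp(-eta) = exp(3.6) = 36.598234.
mu = 1/(1+36.598234) = 0.0266

0.0266


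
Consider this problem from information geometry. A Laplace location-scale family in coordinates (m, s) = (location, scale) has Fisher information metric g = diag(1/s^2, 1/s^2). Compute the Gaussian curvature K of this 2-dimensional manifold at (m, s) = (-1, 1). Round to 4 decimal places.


The metric has the form g = (A dm^2 + B ds^2)/s^2 with A = 1, B = 1.
Substitute u = sqrt(A/B)*m: g = B*(du^2 + ds^2)/s^2, i.e. B times the
Poincare upper half-plane metric, which has constant Gaussian curvature -1.
Scaling a 2D metric by a constant c divides the Gaussian curvature by c,
so K = -1/B = -1/(1) = -1.0000 everywhere (the point (m, s) = (-1, 1) is irrelevant:
the curvature is constant).
The requested Gaussian curvature is K = -1.0000.

-1.0000


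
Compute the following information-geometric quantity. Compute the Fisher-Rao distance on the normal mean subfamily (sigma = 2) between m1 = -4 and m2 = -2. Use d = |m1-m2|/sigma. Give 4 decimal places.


On the fixed-variance normal subfamily, geodesic distance = |m1-m2|/sigma.
|-4 - -2| = 2.
sigma = 2.
d = 2/2 = 1.0000

1.0000


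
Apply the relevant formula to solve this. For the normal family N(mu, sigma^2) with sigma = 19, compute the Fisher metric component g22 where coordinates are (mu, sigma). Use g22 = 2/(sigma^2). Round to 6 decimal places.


For the 2-parameter normal family, the Fisher metric has:
  g11 = 1/sigma^2, g22 = 2/sigma^2.
sigma = 19, sigma^2 = 361.
g22 = 0.005540

0.005540


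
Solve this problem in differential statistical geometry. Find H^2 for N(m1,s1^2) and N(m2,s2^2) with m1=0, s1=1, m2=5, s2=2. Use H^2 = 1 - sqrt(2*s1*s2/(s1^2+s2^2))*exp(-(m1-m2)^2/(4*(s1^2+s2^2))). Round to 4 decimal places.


Squared Hellinger distance for Gaussians:
H^2 = 1 - sqrt(2*s1*s2/(s1^2+s2^2)) * exp(-(m1-m2)^2/(4*(s1^2+s2^2))).
s1^2 = 1, s2^2 = 4, s1^2+s2^2 = 5.
sqrt(2*1*2/(5)) = 0.894427.
(m1-m2)^2 = (-5)^2 = 25.
exp(-25/(4*5)) = exp(-1.25) = 0.286505.
H^2 = 1 - 0.894427*0.286505 = 0.7437

0.7437


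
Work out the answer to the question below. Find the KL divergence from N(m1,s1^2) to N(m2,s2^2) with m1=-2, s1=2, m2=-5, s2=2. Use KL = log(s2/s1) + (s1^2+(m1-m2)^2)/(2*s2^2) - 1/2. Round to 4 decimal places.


KL divergence between normal distributions:
KL = log(s2/s1) + (s1^2 + (m1-m2)^2)/(2*s2^2) - 1/2.
log(2/2) = 0.0.
(2^2 + (-2--5)^2)/(2*2^2) = (4 + 9)/8 = 1.625.
KL = 0.0 + 1.625 - 0.5 = 1.1250

1.1250


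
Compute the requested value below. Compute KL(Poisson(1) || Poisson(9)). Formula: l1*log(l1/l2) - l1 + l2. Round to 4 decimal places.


KL divergence for Poisson:
KL = l1*log(l1/l2) - l1 + l2.
l1 = 1, l2 = 9.
log(1/9) = -2.197225.
l1*log(l1/l2) = 1 * -2.197225 = -2.197225.
KL = -2.197225 - 1 + 9 = 5.8028

5.8028


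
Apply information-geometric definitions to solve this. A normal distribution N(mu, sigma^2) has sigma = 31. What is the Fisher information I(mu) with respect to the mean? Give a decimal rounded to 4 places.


The Fisher information for the mean of a normal distribution is I(mu) = 1/sigma^2.
sigma = 31, so sigma^2 = 961.
I(mu) = 1/961 = 0.0010

0.0010


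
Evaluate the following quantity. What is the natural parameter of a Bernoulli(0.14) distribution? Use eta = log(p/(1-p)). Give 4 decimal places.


Natural parameter for Bernoulli: eta = log(p/(1-p)).
p = 0.14, 1-p = 0.86.
p/(1-p) = 0.162791.
eta = log(0.162791) = -1.8153

-1.8153


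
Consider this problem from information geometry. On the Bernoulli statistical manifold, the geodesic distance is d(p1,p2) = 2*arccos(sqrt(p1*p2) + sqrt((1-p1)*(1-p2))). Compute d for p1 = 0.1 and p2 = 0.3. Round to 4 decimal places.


Geodesic distance on Bernoulli manifold:
d(p1,p2) = 2*arccos(sqrt(p1*p2) + sqrt((1-p1)*(1-p2))).
sqrt(p1*p2) = sqrt(0.1*0.3) = 0.173205.
sqrt((1-p1)*(1-p2)) = sqrt(0.9*0.7) = 0.793725.
arg = 0.173205 + 0.793725 = 0.96693.
d = 2*arccos(0.96693) = 0.5158

0.5158


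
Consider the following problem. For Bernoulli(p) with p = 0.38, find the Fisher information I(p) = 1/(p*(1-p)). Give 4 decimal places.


For Bernoulli(p), Fisher information is I(p) = 1/(p*(1-p)).
p = 0.38, 1-p = 0.62.
p*(1-p) = 0.2356.
I(p) = 1/0.2356 = 4.2445

4.2445


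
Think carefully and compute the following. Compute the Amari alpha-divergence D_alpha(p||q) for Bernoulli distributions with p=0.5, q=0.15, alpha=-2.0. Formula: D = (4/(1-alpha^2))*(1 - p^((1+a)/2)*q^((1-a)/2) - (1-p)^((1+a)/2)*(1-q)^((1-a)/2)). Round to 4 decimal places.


Amari alpha-divergence:
D = (4/(1-alpha^2))*(1 - p^((1+a)/2)*q^((1-a)/2) - (1-p)^((1+a)/2)*(1-q)^((1-a)/2)).
alpha = -2.0, p = 0.5, q = 0.15.
e1 = (1+alpha)/2 = -0.5, e2 = (1-alpha)/2 = 1.5.
t1 = p^e1 * q^e2 = 0.5^-0.5 * 0.15^1.5 = 0.082158.
t2 = (1-p)^e1 * (1-q)^e2 = 0.5^-0.5 * 0.85^1.5 = 1.108264.
4/(1-alpha^2) = -1.333333.
D = -1.333333*(1 - 0.082158 - 1.108264) = 0.2539

0.2539


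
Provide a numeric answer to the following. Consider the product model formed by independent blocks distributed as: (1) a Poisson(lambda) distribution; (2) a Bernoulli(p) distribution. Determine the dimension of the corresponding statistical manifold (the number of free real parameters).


The dimension of a statistical manifold equals the number of free
(independent) real parameters of the model. For a product of independent
blocks the parameter counts add.
- Poisson (lambda): 1.
- Bernoulli (p): 1.
Total = 1 + 1 = 2.
Dimension = 2

2


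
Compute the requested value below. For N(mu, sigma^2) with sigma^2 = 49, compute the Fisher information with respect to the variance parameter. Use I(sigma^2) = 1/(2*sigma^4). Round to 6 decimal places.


Fisher information for variance: I(sigma^2) = 1/(2*sigma^4).
sigma^2 = 49, so sigma^4 = 2401.
I = 1/(2*2401) = 1/4802 = 0.000208

0.000208


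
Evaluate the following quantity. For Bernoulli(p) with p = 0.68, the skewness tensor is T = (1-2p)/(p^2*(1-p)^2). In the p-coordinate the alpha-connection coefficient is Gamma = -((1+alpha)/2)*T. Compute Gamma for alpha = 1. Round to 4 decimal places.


Skewness (Amari-Chentsov) tensor: T = (1-2p)/(p^2*(1-p)^2).
p = 0.68, 1-2p = -0.36, p^2 = 0.4624, (1-p)^2 = 0.1024.
T = -0.36/(0.4624 * 0.1024) = -7.602995.
In the p-coordinate, Gamma^(alpha) = Gamma^(0) - (alpha/2)*T with Gamma^(0) = (1/2)*g'(p) = -T/2,
so Gamma^(alpha) = -((1+alpha)/2)*T.
alpha = 1, -(1+alpha)/2 = -1.0.
Gamma = -1.0 * -7.602995 = 7.6030

7.6030


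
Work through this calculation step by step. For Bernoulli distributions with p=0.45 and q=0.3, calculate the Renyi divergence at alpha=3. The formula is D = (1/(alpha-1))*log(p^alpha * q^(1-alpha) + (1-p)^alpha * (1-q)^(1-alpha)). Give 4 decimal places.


Renyi divergence of order alpha between Bernoulli distributions:
D = (1/(alpha-1))*log(p^alpha * q^(1-alpha) + (1-p)^alpha * (1-q)^(1-alpha)).
alpha = 3, p = 0.45, q = 0.3.
p^alpha * q^(1-alpha) = 0.45^3 * 0.3^-2 = 1.0125.
(1-p)^alpha * (1-q)^(1-alpha) = 0.55^3 * 0.7^-2 = 0.339541.
sum = 1.0125 + 0.339541 = 1.352041.
D = (1/2)*log(1.352041) = 0.1508

0.1508


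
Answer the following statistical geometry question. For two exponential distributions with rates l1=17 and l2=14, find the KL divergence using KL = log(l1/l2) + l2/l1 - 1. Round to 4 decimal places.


KL divergence for exponential family:
KL = log(l1/l2) + l2/l1 - 1.
log(17/14) = 0.194156.
14/17 = 0.823529.
KL = 0.194156 + 0.823529 - 1 = 0.0177

0.0177


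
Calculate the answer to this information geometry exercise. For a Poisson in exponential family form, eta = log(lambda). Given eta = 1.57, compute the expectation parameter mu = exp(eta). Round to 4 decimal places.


Expectation parameter for Poisson exponential family:
mu = exp(eta).
eta = 1.57.
mu = exp(1.57) = 4.8066

4.8066


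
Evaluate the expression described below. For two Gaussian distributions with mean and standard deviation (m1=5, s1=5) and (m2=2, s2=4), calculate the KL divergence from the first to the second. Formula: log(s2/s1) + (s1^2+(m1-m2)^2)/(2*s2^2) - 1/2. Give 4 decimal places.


KL divergence between normal distributions:
KL = log(s2/s1) + (s1^2 + (m1-m2)^2)/(2*s2^2) - 1/2.
log(4/5) = -0.223144.
(5^2 + (5-2)^2)/(2*4^2) = (25 + 9)/32 = 1.0625.
KL = -0.223144 + 1.0625 - 0.5 = 0.3394

0.3394


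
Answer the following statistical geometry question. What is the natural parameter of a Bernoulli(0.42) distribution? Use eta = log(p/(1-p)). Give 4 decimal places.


Natural parameter for Bernoulli: eta = log(p/(1-p)).
p = 0.42, 1-p = 0.58.
p/(1-p) = 0.724138.
eta = log(0.724138) = -0.3228

-0.3228


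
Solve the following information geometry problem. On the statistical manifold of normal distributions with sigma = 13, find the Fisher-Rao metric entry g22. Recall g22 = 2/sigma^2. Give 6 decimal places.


For the 2-parameter normal family, the Fisher metric has:
  g11 = 1/sigma^2, g22 = 2/sigma^2.
sigma = 13, sigma^2 = 169.
g22 = 0.011834

0.011834


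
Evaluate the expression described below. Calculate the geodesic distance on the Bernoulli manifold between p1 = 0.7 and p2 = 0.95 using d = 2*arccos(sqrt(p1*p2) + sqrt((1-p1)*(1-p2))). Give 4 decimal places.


Geodesic distance on Bernoulli manifold:
d(p1,p2) = 2*arccos(sqrt(p1*p2) + sqrt((1-p1)*(1-p2))).
sqrt(p1*p2) = sqrt(0.7*0.95) = 0.815475.
sqrt((1-p1)*(1-p2)) = sqrt(0.3*0.05) = 0.122474.
arg = 0.815475 + 0.122474 = 0.93795.
d = 2*arccos(0.93795) = 0.7083

0.7083


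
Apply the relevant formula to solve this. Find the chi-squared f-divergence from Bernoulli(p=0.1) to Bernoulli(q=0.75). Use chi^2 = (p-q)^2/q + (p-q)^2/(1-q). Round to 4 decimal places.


Chi-squared divergence between Bernoulli distributions:
chi^2 = (p-q)^2/q + (p-q)^2/(1-q).
p = 0.1, q = 0.75, p-q = -0.65.
(p-q)^2 = 0.4225.
term1 = 0.4225/0.75 = 0.563333.
term2 = 0.4225/0.25 = 1.69.
chi^2 = 0.563333 + 1.69 = 2.2533

2.2533


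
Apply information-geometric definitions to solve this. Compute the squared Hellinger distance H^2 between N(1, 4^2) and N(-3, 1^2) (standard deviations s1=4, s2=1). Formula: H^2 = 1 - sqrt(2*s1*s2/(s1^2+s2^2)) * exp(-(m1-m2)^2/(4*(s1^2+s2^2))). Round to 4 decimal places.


Squared Hellinger distance for Gaussians:
H^2 = 1 - sqrt(2*s1*s2/(s1^2+s2^2)) * exp(-(m1-m2)^2/(4*(s1^2+s2^2))).
s1^2 = 16, s2^2 = 1, s1^2+s2^2 = 17.
sqrt(2*4*1/(17)) = 0.685994.
(m1-m2)^2 = (4)^2 = 16.
exp(-16/(4*17)) = exp(-0.235294) = 0.790338.
H^2 = 1 - 0.685994*0.790338 = 0.4578

0.4578


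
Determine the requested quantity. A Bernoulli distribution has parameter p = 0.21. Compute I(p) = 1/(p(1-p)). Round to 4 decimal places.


For Bernoulli(p), Fisher information is I(p) = 1/(p*(1-p)).
p = 0.21, 1-p = 0.79.
p*(1-p) = 0.1659.
I(p) = 1/0.1659 = 6.0277

6.0277


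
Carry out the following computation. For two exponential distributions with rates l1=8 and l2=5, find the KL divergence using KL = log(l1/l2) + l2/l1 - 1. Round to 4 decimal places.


KL divergence for exponential family:
KL = log(l1/l2) + l2/l1 - 1.
log(8/5) = 0.470004.
5/8 = 0.625.
KL = 0.470004 + 0.625 - 1 = 0.0950

0.0950


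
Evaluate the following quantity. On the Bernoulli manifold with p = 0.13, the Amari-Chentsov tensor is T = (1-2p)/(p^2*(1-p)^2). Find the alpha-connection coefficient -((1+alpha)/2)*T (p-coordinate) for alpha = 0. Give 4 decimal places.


Skewness (Amari-Chentsov) tensor: T = (1-2p)/(p^2*(1-p)^2).
p = 0.13, 1-2p = 0.74, p^2 = 0.0169, (1-p)^2 = 0.7569.
T = 0.74/(0.0169 * 0.7569) = 57.850419.
In the p-coordinate, Gamma^(alpha) = Gamma^(0) - (alpha/2)*T with Gamma^(0) = (1/2)*g'(p) = -T/2,
so Gamma^(alpha) = -((1+alpha)/2)*T.
alpha = 0, -(1+alpha)/2 = -0.5.
Gamma = -0.5 * 57.850419 = -28.9252

-28.9252


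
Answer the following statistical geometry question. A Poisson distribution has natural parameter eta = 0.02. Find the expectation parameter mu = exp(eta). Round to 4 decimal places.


Expectation parameter for Poisson exponential family:
mu = exp(eta).
eta = 0.02.
mu = exp(0.02) = 1.0202

1.0202


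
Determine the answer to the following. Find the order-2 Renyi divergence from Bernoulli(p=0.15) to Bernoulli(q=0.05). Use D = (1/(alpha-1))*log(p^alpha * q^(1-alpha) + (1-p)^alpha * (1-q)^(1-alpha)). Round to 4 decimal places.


Renyi divergence of order alpha between Bernoulli distributions:
D = (1/(alpha-1))*log(p^alpha * q^(1-alpha) + (1-p)^alpha * (1-q)^(1-alpha)).
alpha = 2, p = 0.15, q = 0.05.
p^alpha * q^(1-alpha) = 0.15^2 * 0.05^-1 = 0.45.
(1-p)^alpha * (1-q)^(1-alpha) = 0.85^2 * 0.95^-1 = 0.760526.
sum = 0.45 + 0.760526 = 1.210526.
D = (1/1)*log(1.210526) = 0.1911

0.1911


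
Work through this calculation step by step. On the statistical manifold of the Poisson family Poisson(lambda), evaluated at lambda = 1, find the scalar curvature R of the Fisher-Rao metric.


This family has a single free parameter, so its statistical manifold
is 1-dimensional. The Riemann curvature tensor of any 1-dimensional
Riemannian manifold vanishes identically, so R = 0.

0


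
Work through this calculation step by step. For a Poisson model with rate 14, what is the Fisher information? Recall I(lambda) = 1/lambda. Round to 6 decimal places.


Fisher information for Poisson: I(lambda) = 1/lambda.
lambda = 14.
I(lambda) = 1/14 = 0.071429

0.071429


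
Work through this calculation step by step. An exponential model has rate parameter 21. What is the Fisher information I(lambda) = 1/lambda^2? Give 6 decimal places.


Fisher information for exponential: I(lambda) = 1/lambda^2.
lambda = 21, lambda^2 = 441.
I = 1/441 = 0.002268

0.002268


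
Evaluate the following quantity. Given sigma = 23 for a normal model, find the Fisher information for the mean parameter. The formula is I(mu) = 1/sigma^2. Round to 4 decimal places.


The Fisher information for the mean of a normal distribution is I(mu) = 1/sigma^2.
sigma = 23, so sigma^2 = 529.
I(mu) = 1/529 = 0.0019

0.0019


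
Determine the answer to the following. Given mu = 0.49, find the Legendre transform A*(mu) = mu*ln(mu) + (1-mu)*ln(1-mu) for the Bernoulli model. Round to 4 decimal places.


Legendre transform for Bernoulli:
A*(mu) = mu*log(mu) + (1-mu)*log(1-mu).
mu = 0.49, 1-mu = 0.51.
mu*log(mu) = 0.49*log(0.49) = -0.349541.
(1-mu)*log(1-mu) = 0.51*log(0.51) = -0.343406.
A* = -0.349541 + -0.343406 = -0.6929

-0.6929


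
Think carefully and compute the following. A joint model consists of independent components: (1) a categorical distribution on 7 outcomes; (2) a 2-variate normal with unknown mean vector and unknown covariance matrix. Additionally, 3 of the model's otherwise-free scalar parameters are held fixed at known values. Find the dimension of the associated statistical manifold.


The dimension of a statistical manifold equals the number of free
(independent) real parameters of the model. For a product of independent
blocks the parameter counts add.
- categorical on 7 outcomes (probabilities sum to 1): 7-1 = 6.
- 2-variate normal: 2 (mean) + 2*3/2 = 3 (symmetric covariance) = 5.
Total = 6 + 5 = 11.
3 parameter(s) fixed at known values: 11 - 3 = 8.
Dimension = 8

8


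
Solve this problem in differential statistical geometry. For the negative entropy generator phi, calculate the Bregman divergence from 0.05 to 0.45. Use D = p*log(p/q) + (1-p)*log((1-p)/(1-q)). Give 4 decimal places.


Bregman divergence with negative entropy generator:
D = p*log(p/q) + (1-p)*log((1-p)/(1-q)).
p = 0.05, q = 0.45.
p*log(p/q) = 0.05*log(0.05/0.45) = -0.109861.
(1-p)*log((1-p)/(1-q)) = 0.95*log(0.95/0.55) = 0.519217.
D = -0.109861 + 0.519217 = 0.4094

0.4094


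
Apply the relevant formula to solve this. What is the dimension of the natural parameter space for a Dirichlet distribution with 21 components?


Exponential family dimension calculation:
Dirichlet with 21 components has 21 natural parameters.

21


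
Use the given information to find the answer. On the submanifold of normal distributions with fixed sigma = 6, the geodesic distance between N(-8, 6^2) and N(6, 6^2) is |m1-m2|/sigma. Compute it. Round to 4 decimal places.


On the fixed-variance normal subfamily, geodesic distance = |m1-m2|/sigma.
|-8 - 6| = 14.
sigma = 6.
d = 14/6 = 2.3333

2.3333


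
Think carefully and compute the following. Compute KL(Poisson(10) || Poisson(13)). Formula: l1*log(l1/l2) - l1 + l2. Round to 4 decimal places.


KL divergence for Poisson:
KL = l1*log(l1/l2) - l1 + l2.
l1 = 10, l2 = 13.
log(10/13) = -0.262364.
l1*log(l1/l2) = 10 * -0.262364 = -2.623643.
KL = -2.623643 - 10 + 13 = 0.3764

0.3764


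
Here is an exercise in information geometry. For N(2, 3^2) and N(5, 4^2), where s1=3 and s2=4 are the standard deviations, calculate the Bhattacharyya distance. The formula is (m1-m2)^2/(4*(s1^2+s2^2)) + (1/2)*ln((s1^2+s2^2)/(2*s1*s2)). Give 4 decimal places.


Bhattacharyya distance between two Gaussians:
DB = (m1-m2)^2/(4*(s1^2+s2^2)) + (1/2)*ln((s1^2+s2^2)/(2*s1*s2)).
(m1-m2)^2 = (-3)^2 = 9.
s1^2+s2^2 = 9 + 16 = 25.
term1 = 9/100 = 0.09.
term2 = 0.5*ln(25/24.0) = 0.020411.
DB = 0.09 + 0.020411 = 0.1104

0.1104


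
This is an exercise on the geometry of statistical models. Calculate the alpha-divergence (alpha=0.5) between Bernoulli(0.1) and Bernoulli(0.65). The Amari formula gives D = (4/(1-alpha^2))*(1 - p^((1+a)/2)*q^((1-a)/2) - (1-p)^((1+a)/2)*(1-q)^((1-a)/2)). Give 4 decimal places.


Amari alpha-divergence:
D = (4/(1-alpha^2))*(1 - p^((1+a)/2)*q^((1-a)/2) - (1-p)^((1+a)/2)*(1-q)^((1-a)/2)).
alpha = 0.5, p = 0.1, q = 0.65.
e1 = (1+alpha)/2 = 0.75, e2 = (1-alpha)/2 = 0.25.
t1 = p^e1 * q^e2 = 0.1^0.75 * 0.65^0.25 = 0.159672.
t2 = (1-p)^e1 * (1-q)^e2 = 0.9^0.75 * 0.35^0.25 = 0.710721.
4/(1-alpha^2) = 5.333333.
D = 5.333333*(1 - 0.159672 - 0.710721) = 0.6912

0.6912


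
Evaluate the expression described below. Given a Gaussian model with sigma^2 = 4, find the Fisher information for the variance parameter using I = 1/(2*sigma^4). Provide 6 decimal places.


Fisher information for variance: I(sigma^2) = 1/(2*sigma^4).
sigma^2 = 4, so sigma^4 = 16.
I = 1/(2*16) = 1/32 = 0.031250

0.031250


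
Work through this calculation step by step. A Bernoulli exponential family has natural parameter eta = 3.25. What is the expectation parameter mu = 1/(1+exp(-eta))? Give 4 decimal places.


Dual coordinate (expectation parameter) for Bernoulli:
mu = 1/(1+exp(-eta)).
eta = 3.25.
exp(-eta) = exp(-3.25) = 0.038774.
mu = 1/(1+0.038774) = 0.9627

0.9627


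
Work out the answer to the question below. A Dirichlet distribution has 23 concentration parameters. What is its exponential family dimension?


Exponential family dimension calculation:
Dirichlet with 23 components has 23 natural parameters.

23


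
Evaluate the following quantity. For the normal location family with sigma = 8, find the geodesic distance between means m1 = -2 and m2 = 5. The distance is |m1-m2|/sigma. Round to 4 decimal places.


On the fixed-variance normal subfamily, geodesic distance = |m1-m2|/sigma.
|-2 - 5| = 7.
sigma = 8.
d = 7/8 = 0.8750

0.8750


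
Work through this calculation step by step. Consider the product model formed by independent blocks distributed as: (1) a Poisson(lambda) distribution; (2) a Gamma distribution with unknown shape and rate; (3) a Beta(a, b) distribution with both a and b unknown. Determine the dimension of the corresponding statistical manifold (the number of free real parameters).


The dimension of a statistical manifold equals the number of free
(independent) real parameters of the model. For a product of independent
blocks the parameter counts add.
- Poisson (lambda): 1.
- Gamma (shape, rate): 2.
- Beta (a, b): 2.
Total = 1 + 2 + 2 = 5.
Dimension = 5

5


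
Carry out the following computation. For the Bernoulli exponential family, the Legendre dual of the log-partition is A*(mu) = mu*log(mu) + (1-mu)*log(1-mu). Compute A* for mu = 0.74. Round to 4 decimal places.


Legendre transform for Bernoulli:
A*(mu) = mu*log(mu) + (1-mu)*log(1-mu).
mu = 0.74, 1-mu = 0.26.
mu*log(mu) = 0.74*log(0.74) = -0.222818.
(1-mu)*log(1-mu) = 0.26*log(0.26) = -0.350239.
A* = -0.222818 + -0.350239 = -0.5731

-0.5731


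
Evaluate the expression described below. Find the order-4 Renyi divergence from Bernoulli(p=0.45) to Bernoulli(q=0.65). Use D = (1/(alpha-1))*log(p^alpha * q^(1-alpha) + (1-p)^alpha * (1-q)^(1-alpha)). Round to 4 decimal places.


Renyi divergence of order alpha between Bernoulli distributions:
D = (1/(alpha-1))*log(p^alpha * q^(1-alpha) + (1-p)^alpha * (1-q)^(1-alpha)).
alpha = 4, p = 0.45, q = 0.65.
p^alpha * q^(1-alpha) = 0.45^4 * 0.65^-3 = 0.149317.
(1-p)^alpha * (1-q)^(1-alpha) = 0.55^4 * 0.35^-3 = 2.134257.
sum = 0.149317 + 2.134257 = 2.283574.
D = (1/3)*log(2.283574) = 0.2752

0.2752


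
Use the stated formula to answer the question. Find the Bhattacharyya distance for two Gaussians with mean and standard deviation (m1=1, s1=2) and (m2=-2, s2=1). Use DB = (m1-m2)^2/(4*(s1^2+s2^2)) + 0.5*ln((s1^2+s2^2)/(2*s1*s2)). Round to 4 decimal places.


Bhattacharyya distance between two Gaussians:
DB = (m1-m2)^2/(4*(s1^2+s2^2)) + (1/2)*ln((s1^2+s2^2)/(2*s1*s2)).
(m1-m2)^2 = (3)^2 = 9.
s1^2+s2^2 = 4 + 1 = 5.
term1 = 9/20 = 0.45.
term2 = 0.5*ln(5/4.0) = 0.111572.
DB = 0.45 + 0.111572 = 0.5616

0.5616


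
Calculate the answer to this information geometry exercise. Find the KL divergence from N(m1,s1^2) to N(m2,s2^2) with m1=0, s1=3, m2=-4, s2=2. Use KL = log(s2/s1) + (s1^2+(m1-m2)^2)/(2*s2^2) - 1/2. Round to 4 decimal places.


KL divergence between normal distributions:
KL = log(s2/s1) + (s1^2 + (m1-m2)^2)/(2*s2^2) - 1/2.
log(2/3) = -0.405465.
(3^2 + (0--4)^2)/(2*2^2) = (9 + 16)/8 = 3.125.
KL = -0.405465 + 3.125 - 0.5 = 2.2195

2.2195


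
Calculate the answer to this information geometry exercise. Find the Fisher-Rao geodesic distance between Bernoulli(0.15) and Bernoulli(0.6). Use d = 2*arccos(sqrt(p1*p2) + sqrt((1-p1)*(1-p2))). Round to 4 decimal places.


Geodesic distance on Bernoulli manifold:
d(p1,p2) = 2*arccos(sqrt(p1*p2) + sqrt((1-p1)*(1-p2))).
sqrt(p1*p2) = sqrt(0.15*0.6) = 0.3.
sqrt((1-p1)*(1-p2)) = sqrt(0.85*0.4) = 0.583095.
arg = 0.3 + 0.583095 = 0.883095.
d = 2*arccos(0.883095) = 0.9768

0.9768


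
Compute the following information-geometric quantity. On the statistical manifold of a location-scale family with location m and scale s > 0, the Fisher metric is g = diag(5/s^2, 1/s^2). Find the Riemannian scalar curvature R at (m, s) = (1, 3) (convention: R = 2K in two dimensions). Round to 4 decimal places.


The metric has the form g = (A dm^2 + B ds^2)/s^2 with A = 5, B = 1.
Substitute u = sqrt(A/B)*m: g = B*(du^2 + ds^2)/s^2, i.e. B times the
Poincare upper half-plane metric, which has constant Gaussian curvature -1.
Scaling a 2D metric by a constant c divides the Gaussian curvature by c,
so K = -1/B = -1/(1) = -1.0000 everywhere (the point (m, s) = (1, 3) is irrelevant:
the curvature is constant).
Scalar curvature in dimension 2: R = 2K = -2/(1) = -2.0000.

-2.0000


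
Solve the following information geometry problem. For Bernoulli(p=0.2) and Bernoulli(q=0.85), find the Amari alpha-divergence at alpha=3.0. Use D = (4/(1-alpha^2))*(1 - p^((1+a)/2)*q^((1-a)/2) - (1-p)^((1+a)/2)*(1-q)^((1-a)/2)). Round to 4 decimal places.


Amari alpha-divergence:
D = (4/(1-alpha^2))*(1 - p^((1+a)/2)*q^((1-a)/2) - (1-p)^((1+a)/2)*(1-q)^((1-a)/2)).
alpha = 3.0, p = 0.2, q = 0.85.
e1 = (1+alpha)/2 = 2.0, e2 = (1-alpha)/2 = -1.0.
t1 = p^e1 * q^e2 = 0.2^2.0 * 0.85^-1.0 = 0.047059.
t2 = (1-p)^e1 * (1-q)^e2 = 0.8^2.0 * 0.15^-1.0 = 4.266667.
4/(1-alpha^2) = -0.5.
D = -0.5*(1 - 0.047059 - 4.266667) = 1.6569

1.6569


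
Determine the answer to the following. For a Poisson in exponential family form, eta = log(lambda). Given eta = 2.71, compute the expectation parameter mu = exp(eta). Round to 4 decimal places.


Expectation parameter for Poisson exponential family:
mu = exp(eta).
eta = 2.71.
mu = exp(2.71) = 15.0293

15.0293


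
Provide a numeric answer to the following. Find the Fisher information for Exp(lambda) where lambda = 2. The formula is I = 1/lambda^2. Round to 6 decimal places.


Fisher information for exponential: I(lambda) = 1/lambda^2.
lambda = 2, lambda^2 = 4.
I = 1/4 = 0.250000

0.250000


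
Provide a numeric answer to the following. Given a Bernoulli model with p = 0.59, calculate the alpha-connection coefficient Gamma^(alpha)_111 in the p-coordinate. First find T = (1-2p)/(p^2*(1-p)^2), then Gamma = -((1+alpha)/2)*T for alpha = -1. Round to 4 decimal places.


Skewness (Amari-Chentsov) tensor: T = (1-2p)/(p^2*(1-p)^2).
p = 0.59, 1-2p = -0.18, p^2 = 0.3481, (1-p)^2 = 0.1681.
T = -0.18/(0.3481 * 0.1681) = -3.076102.
In the p-coordinate, Gamma^(alpha) = Gamma^(0) - (alpha/2)*T with Gamma^(0) = (1/2)*g'(p) = -T/2,
so Gamma^(alpha) = -((1+alpha)/2)*T.
alpha = -1, -(1+alpha)/2 = 0.0.
Gamma = 0.0 * -3.076102 = 0.0000

0.0000


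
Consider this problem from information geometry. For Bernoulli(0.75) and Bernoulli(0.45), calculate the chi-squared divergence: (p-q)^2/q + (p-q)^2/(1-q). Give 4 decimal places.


Chi-squared divergence between Bernoulli distributions:
chi^2 = (p-q)^2/q + (p-q)^2/(1-q).
p = 0.75, q = 0.45, p-q = 0.3.
(p-q)^2 = 0.09.
term1 = 0.09/0.45 = 0.2.
term2 = 0.09/0.55 = 0.163636.
chi^2 = 0.2 + 0.163636 = 0.3636

0.3636


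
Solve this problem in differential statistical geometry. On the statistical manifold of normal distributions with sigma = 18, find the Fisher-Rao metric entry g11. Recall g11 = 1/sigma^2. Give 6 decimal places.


For the 2-parameter normal family, the Fisher metric has:
  g11 = 1/sigma^2, g22 = 2/sigma^2.
sigma = 18, sigma^2 = 324.
g11 = 0.003086

0.003086


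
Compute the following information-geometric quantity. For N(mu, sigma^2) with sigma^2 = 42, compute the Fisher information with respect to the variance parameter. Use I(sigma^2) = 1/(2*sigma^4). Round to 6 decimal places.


Fisher information for variance: I(sigma^2) = 1/(2*sigma^4).
sigma^2 = 42, so sigma^4 = 1764.
I = 1/(2*1764) = 1/3528 = 0.000283

0.000283


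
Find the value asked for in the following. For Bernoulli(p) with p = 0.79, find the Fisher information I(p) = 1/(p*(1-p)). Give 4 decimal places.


For Bernoulli(p), Fisher information is I(p) = 1/(p*(1-p)).
p = 0.79, 1-p = 0.21.
p*(1-p) = 0.1659.
I(p) = 1/0.1659 = 6.0277

6.0277


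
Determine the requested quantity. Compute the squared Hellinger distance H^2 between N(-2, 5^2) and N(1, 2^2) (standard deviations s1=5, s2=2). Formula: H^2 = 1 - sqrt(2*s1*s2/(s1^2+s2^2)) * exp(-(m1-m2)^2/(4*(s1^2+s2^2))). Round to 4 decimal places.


Squared Hellinger distance for Gaussians:
H^2 = 1 - sqrt(2*s1*s2/(s1^2+s2^2)) * exp(-(m1-m2)^2/(4*(s1^2+s2^2))).
s1^2 = 25, s2^2 = 4, s1^2+s2^2 = 29.
sqrt(2*5*2/(29)) = 0.830455.
(m1-m2)^2 = (-3)^2 = 9.
exp(-9/(4*29)) = exp(-0.077586) = 0.925347.
H^2 = 1 - 0.830455*0.925347 = 0.2315

0.2315


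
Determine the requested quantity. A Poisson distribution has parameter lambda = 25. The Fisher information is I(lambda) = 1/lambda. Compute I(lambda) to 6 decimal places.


Fisher information for Poisson: I(lambda) = 1/lambda.
lambda = 25.
I(lambda) = 1/25 = 0.040000

0.040000


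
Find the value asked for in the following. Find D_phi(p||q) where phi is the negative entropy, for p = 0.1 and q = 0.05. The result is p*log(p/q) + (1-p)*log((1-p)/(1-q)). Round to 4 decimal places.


Bregman divergence with negative entropy generator:
D = p*log(p/q) + (1-p)*log((1-p)/(1-q)).
p = 0.1, q = 0.05.
p*log(p/q) = 0.1*log(0.1/0.05) = 0.069315.
(1-p)*log((1-p)/(1-q)) = 0.9*log(0.9/0.95) = -0.04866.
D = 0.069315 + -0.04866 = 0.0207

0.0207


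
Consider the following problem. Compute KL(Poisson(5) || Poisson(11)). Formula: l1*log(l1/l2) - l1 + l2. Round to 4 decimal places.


KL divergence for Poisson:
KL = l1*log(l1/l2) - l1 + l2.
l1 = 5, l2 = 11.
log(5/11) = -0.788457.
l1*log(l1/l2) = 5 * -0.788457 = -3.942287.
KL = -3.942287 - 5 + 11 = 2.0577

2.0577


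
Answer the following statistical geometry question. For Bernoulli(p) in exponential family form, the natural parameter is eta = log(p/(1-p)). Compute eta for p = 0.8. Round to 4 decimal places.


Natural parameter for Bernoulli: eta = log(p/(1-p)).
p = 0.8, 1-p = 0.2.
p/(1-p) = 4.0.
eta = log(4.0) = 1.3863

1.3863


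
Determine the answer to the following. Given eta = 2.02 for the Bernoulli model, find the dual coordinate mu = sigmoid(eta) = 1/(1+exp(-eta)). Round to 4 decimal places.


Dual coordinate (expectation parameter) for Bernoulli:
mu = 1/(1+exp(-eta)).
eta = 2.02.
exp(-eta) = exp(-2.02) = 0.132655.
mu = 1/(1+0.132655) = 0.8829

0.8829


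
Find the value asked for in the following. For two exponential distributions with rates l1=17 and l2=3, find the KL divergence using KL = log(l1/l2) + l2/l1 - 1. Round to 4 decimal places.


KL divergence for exponential family:
KL = log(l1/l2) + l2/l1 - 1.
log(17/3) = 1.734601.
3/17 = 0.176471.
KL = 1.734601 + 0.176471 - 1 = 0.9111

0.9111


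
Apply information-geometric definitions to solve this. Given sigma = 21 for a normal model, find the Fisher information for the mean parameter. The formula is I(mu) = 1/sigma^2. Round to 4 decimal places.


The Fisher information for the mean of a normal distribution is I(mu) = 1/sigma^2.
sigma = 21, so sigma^2 = 441.
I(mu) = 1/441 = 0.0023

0.0023


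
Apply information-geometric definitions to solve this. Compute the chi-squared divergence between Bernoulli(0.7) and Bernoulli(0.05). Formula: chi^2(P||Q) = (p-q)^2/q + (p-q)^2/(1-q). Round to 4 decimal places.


Chi-squared divergence between Bernoulli distributions:
chi^2 = (p-q)^2/q + (p-q)^2/(1-q).
p = 0.7, q = 0.05, p-q = 0.65.
(p-q)^2 = 0.4225.
term1 = 0.4225/0.05 = 8.45.
term2 = 0.4225/0.95 = 0.444737.
chi^2 = 8.45 + 0.444737 = 8.8947

8.8947


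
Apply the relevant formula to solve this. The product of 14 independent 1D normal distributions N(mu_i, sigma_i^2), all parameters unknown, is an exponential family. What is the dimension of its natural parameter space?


Exponential family dimension calculation:
Each univariate normal has two natural parameters (mu/sigma^2 and -1/(2 sigma^2)).
With 14 independent components, dim = 2 * 14 = 28.

28


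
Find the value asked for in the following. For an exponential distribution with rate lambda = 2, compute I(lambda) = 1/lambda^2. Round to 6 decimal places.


Fisher information for exponential: I(lambda) = 1/lambda^2.
lambda = 2, lambda^2 = 4.
I = 1/4 = 0.250000

0.250000


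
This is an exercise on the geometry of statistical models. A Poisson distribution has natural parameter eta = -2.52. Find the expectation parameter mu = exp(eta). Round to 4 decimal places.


Expectation parameter for Poisson exponential family:
mu = exp(eta).
eta = -2.52.
mu = exp(-2.52) = 0.0805

0.0805


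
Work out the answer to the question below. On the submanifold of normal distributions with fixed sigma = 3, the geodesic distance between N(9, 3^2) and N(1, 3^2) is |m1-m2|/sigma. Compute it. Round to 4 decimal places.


On the fixed-variance normal subfamily, geodesic distance = |m1-m2|/sigma.
|9 - 1| = 8.
sigma = 3.
d = 8/3 = 2.6667

2.6667


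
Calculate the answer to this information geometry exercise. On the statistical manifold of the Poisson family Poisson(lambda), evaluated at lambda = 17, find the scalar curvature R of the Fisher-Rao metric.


This family has a single free parameter, so its statistical manifold
is 1-dimensional. The Riemann curvature tensor of any 1-dimensional
Riemannian manifold vanishes identically, so R = 0.

0


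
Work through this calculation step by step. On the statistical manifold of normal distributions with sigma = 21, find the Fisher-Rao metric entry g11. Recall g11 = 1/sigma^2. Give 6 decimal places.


For the 2-parameter normal family, the Fisher metric has:
  g11 = 1/sigma^2, g22 = 2/sigma^2.
sigma = 21, sigma^2 = 441.
g11 = 0.002268

0.002268


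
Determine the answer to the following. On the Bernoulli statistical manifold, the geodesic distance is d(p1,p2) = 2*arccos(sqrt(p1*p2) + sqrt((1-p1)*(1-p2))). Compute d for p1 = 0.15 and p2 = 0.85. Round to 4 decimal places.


Geodesic distance on Bernoulli manifold:
d(p1,p2) = 2*arccos(sqrt(p1*p2) + sqrt((1-p1)*(1-p2))).
sqrt(p1*p2) = sqrt(0.15*0.85) = 0.357071.
sqrt((1-p1)*(1-p2)) = sqrt(0.85*0.15) = 0.357071.
arg = 0.357071 + 0.357071 = 0.714143.
d = 2*arccos(0.714143) = 1.5508

1.5508


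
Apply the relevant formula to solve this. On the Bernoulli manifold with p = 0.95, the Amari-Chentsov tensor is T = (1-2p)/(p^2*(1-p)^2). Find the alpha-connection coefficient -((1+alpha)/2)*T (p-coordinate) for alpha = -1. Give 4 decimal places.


Skewness (Amari-Chentsov) tensor: T = (1-2p)/(p^2*(1-p)^2).
p = 0.95, 1-2p = -0.9, p^2 = 0.9025, (1-p)^2 = 0.0025.
T = -0.9/(0.9025 * 0.0025) = -398.891967.
In the p-coordinate, Gamma^(alpha) = Gamma^(0) - (alpha/2)*T with Gamma^(0) = (1/2)*g'(p) = -T/2,
so Gamma^(alpha) = -((1+alpha)/2)*T.
alpha = -1, -(1+alpha)/2 = 0.0.
Gamma = 0.0 * -398.891967 = 0.0000

0.0000


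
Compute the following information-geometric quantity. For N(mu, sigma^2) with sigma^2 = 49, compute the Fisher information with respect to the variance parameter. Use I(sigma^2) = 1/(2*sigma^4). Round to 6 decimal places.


Fisher information for variance: I(sigma^2) = 1/(2*sigma^4).
sigma^2 = 49, so sigma^4 = 2401.
I = 1/(2*2401) = 1/4802 = 0.000208

0.000208


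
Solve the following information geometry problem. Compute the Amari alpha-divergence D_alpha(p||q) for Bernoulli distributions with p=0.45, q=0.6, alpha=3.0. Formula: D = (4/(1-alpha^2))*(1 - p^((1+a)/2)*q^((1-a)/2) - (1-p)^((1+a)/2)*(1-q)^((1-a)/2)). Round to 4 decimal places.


Amari alpha-divergence:
D = (4/(1-alpha^2))*(1 - p^((1+a)/2)*q^((1-a)/2) - (1-p)^((1+a)/2)*(1-q)^((1-a)/2)).
alpha = 3.0, p = 0.45, q = 0.6.
e1 = (1+alpha)/2 = 2.0, e2 = (1-alpha)/2 = -1.0.
t1 = p^e1 * q^e2 = 0.45^2.0 * 0.6^-1.0 = 0.3375.
t2 = (1-p)^e1 * (1-q)^e2 = 0.55^2.0 * 0.4^-1.0 = 0.75625.
4/(1-alpha^2) = -0.5.
D = -0.5*(1 - 0.3375 - 0.75625) = 0.0469

0.0469


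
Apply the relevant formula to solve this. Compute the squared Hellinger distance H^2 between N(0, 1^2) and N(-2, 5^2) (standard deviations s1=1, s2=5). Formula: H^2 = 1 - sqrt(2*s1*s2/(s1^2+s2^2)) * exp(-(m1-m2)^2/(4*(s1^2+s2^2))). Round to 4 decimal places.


Squared Hellinger distance for Gaussians:
H^2 = 1 - sqrt(2*s1*s2/(s1^2+s2^2)) * exp(-(m1-m2)^2/(4*(s1^2+s2^2))).
s1^2 = 1, s2^2 = 25, s1^2+s2^2 = 26.
sqrt(2*1*5/(26)) = 0.620174.
(m1-m2)^2 = (2)^2 = 4.
exp(-4/(4*26)) = exp(-0.038462) = 0.962269.
H^2 = 1 - 0.620174*0.962269 = 0.4032

0.4032


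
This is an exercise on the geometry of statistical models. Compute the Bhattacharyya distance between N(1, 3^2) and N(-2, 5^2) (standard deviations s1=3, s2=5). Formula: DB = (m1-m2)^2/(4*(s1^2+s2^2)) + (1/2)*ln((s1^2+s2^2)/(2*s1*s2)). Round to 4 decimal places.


Bhattacharyya distance between two Gaussians:
DB = (m1-m2)^2/(4*(s1^2+s2^2)) + (1/2)*ln((s1^2+s2^2)/(2*s1*s2)).
(m1-m2)^2 = (3)^2 = 9.
s1^2+s2^2 = 9 + 25 = 34.
term1 = 9/136 = 0.066176.
term2 = 0.5*ln(34/30.0) = 0.062582.
DB = 0.066176 + 0.062582 = 0.1288

0.1288


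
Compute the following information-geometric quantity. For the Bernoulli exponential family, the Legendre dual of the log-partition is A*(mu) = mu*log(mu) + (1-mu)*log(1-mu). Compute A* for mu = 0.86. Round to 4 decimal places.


Legendre transform for Bernoulli:
A*(mu) = mu*log(mu) + (1-mu)*log(1-mu).
mu = 0.86, 1-mu = 0.14.
mu*log(mu) = 0.86*log(0.86) = -0.129708.
(1-mu)*log(1-mu) = 0.14*log(0.14) = -0.275256.
A* = -0.129708 + -0.275256 = -0.4050

-0.4050


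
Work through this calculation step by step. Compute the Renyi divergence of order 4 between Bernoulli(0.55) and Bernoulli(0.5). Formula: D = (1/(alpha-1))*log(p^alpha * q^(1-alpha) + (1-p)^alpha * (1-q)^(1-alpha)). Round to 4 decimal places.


Renyi divergence of order alpha between Bernoulli distributions:
D = (1/(alpha-1))*log(p^alpha * q^(1-alpha) + (1-p)^alpha * (1-q)^(1-alpha)).
alpha = 4, p = 0.55, q = 0.5.
p^alpha * q^(1-alpha) = 0.55^4 * 0.5^-3 = 0.73205.
(1-p)^alpha * (1-q)^(1-alpha) = 0.45^4 * 0.5^-3 = 0.32805.
sum = 0.73205 + 0.32805 = 1.0601.
D = (1/3)*log(1.0601) = 0.0195

0.0195


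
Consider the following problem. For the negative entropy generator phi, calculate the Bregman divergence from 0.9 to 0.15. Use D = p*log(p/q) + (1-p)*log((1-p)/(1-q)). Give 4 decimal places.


Bregman divergence with negative entropy generator:
D = p*log(p/q) + (1-p)*log((1-p)/(1-q)).
p = 0.9, q = 0.15.
p*log(p/q) = 0.9*log(0.9/0.15) = 1.612584.
(1-p)*log((1-p)/(1-q)) = 0.1*log(0.1/0.85) = -0.214007.
D = 1.612584 + -0.214007 = 1.3986

1.3986


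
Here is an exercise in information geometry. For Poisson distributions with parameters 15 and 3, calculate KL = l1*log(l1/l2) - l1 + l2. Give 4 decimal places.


KL divergence for Poisson:
KL = l1*log(l1/l2) - l1 + l2.
l1 = 15, l2 = 3.
log(15/3) = 1.609438.
l1*log(l1/l2) = 15 * 1.609438 = 24.141569.
KL = 24.141569 - 15 + 3 = 12.1416

12.1416


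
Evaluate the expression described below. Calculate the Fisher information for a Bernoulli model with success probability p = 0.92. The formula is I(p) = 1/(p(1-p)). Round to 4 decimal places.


For Bernoulli(p), Fisher information is I(p) = 1/(p*(1-p)).
p = 0.92, 1-p = 0.08.
p*(1-p) = 0.0736.
I(p) = 1/0.0736 = 13.5870

13.5870


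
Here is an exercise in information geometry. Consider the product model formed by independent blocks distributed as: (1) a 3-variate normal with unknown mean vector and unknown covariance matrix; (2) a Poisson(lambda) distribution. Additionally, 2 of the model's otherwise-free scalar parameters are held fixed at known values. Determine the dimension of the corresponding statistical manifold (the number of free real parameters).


The dimension of a statistical manifold equals the number of free
(independent) real parameters of the model. For a product of independent
blocks the parameter counts add.
- 3-variate normal: 3 (mean) + 3*4/2 = 6 (symmetric covariance) = 9.
- Poisson (lambda): 1.
Total = 9 + 1 = 10.
2 parameter(s) fixed at known values: 10 - 2 = 8.
Dimension = 8

8


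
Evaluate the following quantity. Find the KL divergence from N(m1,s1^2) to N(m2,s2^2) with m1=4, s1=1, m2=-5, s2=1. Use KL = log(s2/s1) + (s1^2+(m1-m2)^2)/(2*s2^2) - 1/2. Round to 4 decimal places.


KL divergence between normal distributions:
KL = log(s2/s1) + (s1^2 + (m1-m2)^2)/(2*s2^2) - 1/2.
log(1/1) = 0.0.
(1^2 + (4--5)^2)/(2*1^2) = (1 + 81)/2 = 41.0.
KL = 0.0 + 41.0 - 0.5 = 40.5000

40.5000
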